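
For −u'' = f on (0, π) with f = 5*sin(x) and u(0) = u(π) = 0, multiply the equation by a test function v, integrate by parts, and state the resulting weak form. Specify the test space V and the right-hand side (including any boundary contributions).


V = H^1_0(0, π) (so v(0) = v(π) = 0); weak form: ∫_0^π u'v' dx = ∫_0^π (5*sin(x)) v dx for all v ∈ V.

Multiply both sides by a test function v and integrate from 0 to π:
  ∫_0^π −u''(x) v(x) dx = ∫_0^π f(x) v(x) dx.
Integrate the LHS by parts once:
  ∫_0^π −u'' v dx = −[u'(x) v(x)]_0^π + ∫_0^π u'(x) v'(x) dx.
Thus ∫_0^π u'(x) v'(x) dx = ∫_0^π f(x) v(x) dx + [u'(x) v(x)]_0^π.
Choose V so that boundary terms are either known or forced to vanish.
u is Dirichlet: u(0) = u(π) = 0. Let V = H^1_0(0, π); then v(0) = v(π) = 0, and [u' v]_0^π = 0.
Weak formulation: find u (satisfying any essential BC) such that ∫_0^π u'(x) v'(x) dx = ∫_0^π f v dx for all v ∈ V.
Substituting f(x) = 5*sin(x), the right-hand side is ∫_0^π (5*sin(x)) v dx.


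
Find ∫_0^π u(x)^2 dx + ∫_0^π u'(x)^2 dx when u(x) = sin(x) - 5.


||u||_{H^1(0,π)}^2 = -20 + 26*π

u'(x) = cos(x).
Expand u² and (u')² and integrate term by term on (0, π), using: for integers n ≥ 1, ∫_0^π sin²(nx) dx = ∫_0^π cos²(nx) dx = π/2; for n ≠ n', ∫_0^π sin(nx)sin(n'x) dx = ∫_0^π cos(nx)cos(n'x) dx = 0; and by product-to-sum, ∫_0^π sin(nx)cos(n'x) dx = ½∫_0^π [sin((n+n')x) + sin((n−n')x)] dx, which is 0 when n+n' is even and 2n/(n²−n'²) when n+n' is odd (it need not vanish on (0, π)). For the constant mode: ∫_0^π 1 dx = π, ∫_0^π cos(nx) dx = 0, ∫_0^π sin(nx) dx = (1−(−1)^n)/n.
  u² squared terms: (-5)²·∫1 dx = 25·π = 25*π;  (1)²·∫sin(x)² dx = 1·π/2 = π/2.
  u² cross terms: 2·(-5)·(1)·∫1·sin(x) dx = -10·(2) = -20.
  So ∫_0^π u² dx = 25*π + π/2 − 20 = -20 + 51*π/2.
  (u')² squared terms: (1)²·∫cos(x)² dx = 1·π/2 = π/2.
  So ∫_0^π (u')² dx = π/2.
||u||_{H^1}^2 = (-20 + 51*π/2) + (π/2) = -20 + 26*π.


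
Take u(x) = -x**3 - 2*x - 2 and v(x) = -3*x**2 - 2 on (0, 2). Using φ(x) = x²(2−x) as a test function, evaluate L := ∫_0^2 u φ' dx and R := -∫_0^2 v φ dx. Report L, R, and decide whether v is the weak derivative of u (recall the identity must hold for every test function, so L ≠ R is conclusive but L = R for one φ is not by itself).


LHS = 136/15, RHS = 136/15. Yes, v = u' weakly.

u(x) = -x**3 - 2*x - 2, classical derivative u'(x) = -3*x**2 - 2.
φ(x) = x²(2−x), so φ'(x) = x*(4 - 3*x).
Note φ(0) = φ(2) = 0, so the boundary term u·φ vanishes.
LHS = ∫_0^2 u(x) φ'(x) dx = ∫_0^2 (3*x^5 - 4*x^4 + 6*x^3 - 2*x^2 - 8*x) dx. Term by term:
  ∫_0^2 3*x^5 dx = 32;  ∫_0^2 -4*x^4 dx = -128/5;  ∫_0^2 6*x^3 dx = 24;
  ∫_0^2 -2*x^2 dx = -16/3;  ∫_0^2 -8*x dx = -16.
Sum: 32 − 128/5 + 24 − 16/3 − 16 = 136/15.
So LHS = 136/15.
∫_0^2 v(x) φ(x) dx = ∫_0^2 (3*x^5 - 6*x^4 + 2*x^3 - 4*x^2) dx. Term by term:
  ∫_0^2 3*x^5 dx = 32;  ∫_0^2 -6*x^4 dx = -192/5;  ∫_0^2 2*x^3 dx = 8;
  ∫_0^2 -4*x^2 dx = -32/3.
Sum: 32 − 192/5 + 8 − 32/3 = -136/15.
So RHS = -∫_0^2 v(x) φ(x) dx = 136/15.
LHS = RHS, so the identity holds for this test φ.
Moreover u is smooth here and v(x) = u'(x) = -3*x**2 - 2 pointwise, so the identity holds for every test function. Hence v is the weak derivative of u.


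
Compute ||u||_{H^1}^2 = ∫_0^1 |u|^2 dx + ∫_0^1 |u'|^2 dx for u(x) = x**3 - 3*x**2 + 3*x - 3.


||u||_{H^1}^2 = 243/35

The H^1 norm (squared) on an interval (0, L) is
  ||u||_{H^1}^2 = ∫_0^L u(x)^2 dx + ∫_0^L u'(x)^2 dx.
Compute u'(x) = 3*x**2 - 6*x + 3.
Then u(x)^2 = x**6 - 6*x**5 + 15*x**4 - 24*x**3 + 27*x**2 - 18*x + 9 and u'(x)^2 = 9*x**4 - 36*x**3 + 54*x**2 - 36*x + 9.
Integrate each monomial from 0 to 1 using ∫_0^1 c·x^n dx = c·1^(n+1)/(n+1):
  ∫_0^1 u(x)^2 dx = ∫_0^1 (x^6 - 6*x^5 + 15*x^4 - 24*x^3 + 27*x^2 - 18*x + 9) dx. Term by term:
    ∫_0^1 x^6 dx = 1/7;  ∫_0^1 -6*x^5 dx = -1;  ∫_0^1 15*x^4 dx = 3;
    ∫_0^1 -24*x^3 dx = -6;  ∫_0^1 27*x^2 dx = 9;  ∫_0^1 -18*x dx = -9;
    ∫_0^1 9 dx = 9.
  Sum: 1/7 − 1 + 3 − 6 + 9 − 9 + 9 = 36/7.
  ∫_0^1 u'(x)^2 dx = ∫_0^1 (9*x^4 - 36*x^3 + 54*x^2 - 36*x + 9) dx. Term by term:
    ∫_0^1 9*x^4 dx = 9/5;  ∫_0^1 -36*x^3 dx = -9;  ∫_0^1 54*x^2 dx = 18;
    ∫_0^1 -36*x dx = -18;  ∫_0^1 9 dx = 9.
  Sum: 9/5 − 9 + 18 − 18 + 9 = 9/5.
Adding: ||u||_{H^1}^2 = 36/7 + 9/5 = 243/35.


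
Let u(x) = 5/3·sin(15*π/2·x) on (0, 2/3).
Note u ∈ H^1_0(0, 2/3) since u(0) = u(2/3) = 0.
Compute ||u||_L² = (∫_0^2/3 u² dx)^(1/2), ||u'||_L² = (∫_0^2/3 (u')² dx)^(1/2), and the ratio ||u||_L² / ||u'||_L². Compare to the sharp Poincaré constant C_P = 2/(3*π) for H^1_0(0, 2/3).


||u||_L² / ||u'||_L² = 2/(15*π) < C_P = 2/(3*π).

u(x) = 5/3·sin(15*π/2·x), so u'(x) = 25*π*cos(15*π*x/2)/2.
Writing u(x) = A·sin(kπx/L) with A = 5/3 and k = 5, use ∫_0^L sin²(kπx/L) dx = L/2 and ∫_0^L cos²(kπx/L) dx = L/2.
u² = 25/9·sin²(15*π/2·x) and (u')² = 625*π^2/4·cos²(15*π/2·x), and each of sin², cos² integrates to L/2 = 1/3 over (0, 2/3).
∫_0^2/3 u² dx = 25/27, so ||u||_L² = 5*sqrt(3)/9.
∫_0^2/3 (u')² dx = 625*π^2/12, so ||u'||_L² = 25*sqrt(3)*π/6.
Ratio ||u||_L² / ||u'||_L² = 2/(15*π).
Sharp Poincaré constant on H^1_0(0, 2/3) is C_P = L/π = 2/(3*π), achieved by sin(3*π/2·x).
This is the k = 5 harmonic; the ratio L/(kπ) is strictly less than C_P = L/π, consistent with the sharp inequality ||u||_L² ≤ C_P ||u'||_L².


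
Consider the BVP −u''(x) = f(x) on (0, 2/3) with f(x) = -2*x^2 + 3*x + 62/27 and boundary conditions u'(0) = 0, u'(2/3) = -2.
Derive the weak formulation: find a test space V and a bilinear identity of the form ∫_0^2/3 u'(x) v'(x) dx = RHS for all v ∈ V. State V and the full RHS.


V = H^1(0, 2/3) (v unrestricted at boundary; u is determined up to an additive constant); weak form: ∫_0^2/3 u'v' dx = ∫_0^2/3 (-2*x^2 + 3*x + 62/27) v dx − 2·v(2/3) for all v ∈ V.

Multiply both sides by a test function v and integrate from 0 to 2/3:
  ∫_0^2/3 −u''(x) v(x) dx = ∫_0^2/3 f(x) v(x) dx.
Integrate the LHS by parts once:
  ∫_0^2/3 −u'' v dx = −[u'(x) v(x)]_0^2/3 + ∫_0^2/3 u'(x) v'(x) dx.
Thus ∫_0^2/3 u'(x) v'(x) dx = ∫_0^2/3 f(x) v(x) dx + [u'(x) v(x)]_0^2/3.
Choose V so that boundary terms are either known or forced to vanish.
u has inhomogeneous Neumann u'(0) = 0, u'(2/3) = -2. [u' v]_0^2/3 = (-2)·v(2/3) − (0)·v(0) = − 2·v(2/3). Take V = H^1(0, 2/3); boundary term becomes part of RHS.
Weak formulation: find u (satisfying any essential BC) such that ∫_0^2/3 u'(x) v'(x) dx = ∫_0^2/3 f v dx − 2·v(2/3) for all v ∈ V (Neumann data are natural BCs: they enter the RHS as boundary terms).
Substituting f(x) = -2*x^2 + 3*x + 62/27, the right-hand side is ∫_0^2/3 (-2*x^2 + 3*x + 62/27) v dx − 2·v(2/3).
Compatibility check (pure Neumann): taking v ≡ 1 ∈ V gives 0 = ∫_0^2/3 f dx + (-2) − (0), i.e. ∫_0^2/3 f dx must equal u'(0) − u'(2/3) = 2. Indeed ∫_0^2/3 (-2*x^2 + 3*x + 62/27) dx = 2, so the data are compatible. The solution is then unique only up to an additive constant (fix it e.g. by requiring ∫_0^2/3 u dx = 0).


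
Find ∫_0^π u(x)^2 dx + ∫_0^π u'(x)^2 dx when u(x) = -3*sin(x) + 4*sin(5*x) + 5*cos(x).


||u||_{H^1(0,π)}^2 = 242*π

u'(x) = -5*sin(x) - 3*cos(x) + 20*cos(5*x).
Expand u² and (u')² and integrate term by term on (0, π), using: for integers n ≥ 1, ∫_0^π sin²(nx) dx = ∫_0^π cos²(nx) dx = π/2; for n ≠ n', ∫_0^π sin(nx)sin(n'x) dx = ∫_0^π cos(nx)cos(n'x) dx = 0; and by product-to-sum, ∫_0^π sin(nx)cos(n'x) dx = ½∫_0^π [sin((n+n')x) + sin((n−n')x)] dx, which is 0 when n+n' is even and 2n/(n²−n'²) when n+n' is odd (it need not vanish on (0, π)).
  u² squared terms: (-3)²·∫sin(x)² dx = 9·π/2 = 9*π/2;  (4)²·∫sin(5x)² dx = 16·π/2 = 8*π;  (5)²·∫cos(x)² dx = 25·π/2 = 25*π/2.
  u² cross terms: 2·(-3)·(4)·∫sin(x)·sin(5x) dx = -24·(0) = 0;  2·(-3)·(5)·∫sin(x)·cos(x) dx = -30·(0) = 0;  2·(4)·(5)·∫sin(5x)·cos(x) dx = 40·(0) = 0.
  So ∫_0^π u² dx = 9*π/2 + 8*π + 25*π/2 + 0 + 0 + 0 = 25*π.
  (u')² squared terms: (-5)²·∫sin(x)² dx = 25·π/2 = 25*π/2;  (-3)²·∫cos(x)² dx = 9·π/2 = 9*π/2;  (20)²·∫cos(5x)² dx = 400·π/2 = 200*π.
  (u')² cross terms: 2·(-5)·(-3)·∫sin(x)·cos(x) dx = 30·(0) = 0;  2·(-5)·(20)·∫sin(x)·cos(5x) dx = -200·(0) = 0;  2·(-3)·(20)·∫cos(x)·cos(5x) dx = -120·(0) = 0.
  So ∫_0^π (u')² dx = 25*π/2 + 9*π/2 + 200*π + 0 + 0 + 0 = 217*π.
||u||_{H^1}^2 = (25*π) + (217*π) = 242*π.


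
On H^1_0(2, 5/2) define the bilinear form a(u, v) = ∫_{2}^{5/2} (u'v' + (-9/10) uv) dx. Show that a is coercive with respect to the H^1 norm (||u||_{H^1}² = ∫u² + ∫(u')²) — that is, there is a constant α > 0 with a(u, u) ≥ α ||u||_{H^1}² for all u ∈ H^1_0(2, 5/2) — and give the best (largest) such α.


α = (-9 + 40*π^2)/(10*(1 + 4*π^2))

Coercivity of a(·,·) on H^1_0(2, 5/2) means a(u, u) ≥ α ||u||_{H^1}² for every u ∈ H^1_0.
The interval has length L = 1/2, and Poincaré/coercivity depend only on L. Here a(u, u) = ∫(u')² + (-9/10)·∫u².
Here c = -9/10 < 0 with |c| < (π/L)² = 4*π^2, so coercivity still holds. The condition a(u,u) ≥ α||u||_{H^1}² reads (1−α)∫(u')² ≥ (α−c)∫u². Any admissible α is ≤ 1 (rapidly oscillating u have ∫u²/∫(u')² → 0), and α = 1 would force 0 ≥ (1−c)∫u², impossible since c < 1; so 1−α > 0. By the sharp Poincaré inequality on H^1_0 of an interval of length L, ∫(u')² ≥ (π/L)²∫u² with equality for the first sine mode sin(π(x−x₀)/L) (x₀ the left endpoint), so the inequality holds for all u iff (1−α)(π/L)² ≥ α − c, i.e. α ≤ ((π/L)² + c)/((π/L)² + 1) = (1 + c(L/π)²)/(1 + (L/π)²). (Direct route, valid since c ≤ 0: Poincaré gives c∫u² ≥ c(L/π)²∫(u')², so a(u,u) ≥ (1 + c(L/π)²)∫(u')², while ||u||_{H^1}² ≤ (1 + (L/π)²)∫(u')²; dividing yields the same α.) With (π/L)² = 4*π^2 and c = -9/10, the largest admissible constant is α = ((π/L)² + c)/((π/L)² + 1).
Simplifying, α = (-9 + 40*π^2)/(10*(1 + 4*π^2)).


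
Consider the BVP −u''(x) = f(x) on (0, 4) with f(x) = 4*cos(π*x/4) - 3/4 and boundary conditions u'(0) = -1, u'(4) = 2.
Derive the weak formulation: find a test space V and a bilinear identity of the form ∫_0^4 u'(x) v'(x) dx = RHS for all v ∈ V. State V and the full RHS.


V = H^1(0, 4) (v unrestricted at boundary; u is determined up to an additive constant); weak form: ∫_0^4 u'v' dx = ∫_0^4 (4*cos(π*x/4) - 3/4) v dx + 2·v(4) + v(0) for all v ∈ V.

Multiply both sides by a test function v and integrate from 0 to 4:
  ∫_0^4 −u''(x) v(x) dx = ∫_0^4 f(x) v(x) dx.
Integrate the LHS by parts once:
  ∫_0^4 −u'' v dx = −[u'(x) v(x)]_0^4 + ∫_0^4 u'(x) v'(x) dx.
Thus ∫_0^4 u'(x) v'(x) dx = ∫_0^4 f(x) v(x) dx + [u'(x) v(x)]_0^4.
Choose V so that boundary terms are either known or forced to vanish.
u has inhomogeneous Neumann u'(0) = -1, u'(4) = 2. [u' v]_0^4 = (2)·v(4) − (-1)·v(0) = 2·v(4) + v(0). Take V = H^1(0, 4); boundary term becomes part of RHS.
Weak formulation: find u (satisfying any essential BC) such that ∫_0^4 u'(x) v'(x) dx = ∫_0^4 f v dx + 2·v(4) + v(0) for all v ∈ V (Neumann data are natural BCs: they enter the RHS as boundary terms).
Substituting f(x) = 4*cos(π*x/4) - 3/4, the right-hand side is ∫_0^4 (4*cos(π*x/4) - 3/4) v dx + 2·v(4) + v(0).
Compatibility check (pure Neumann): taking v ≡ 1 ∈ V gives 0 = ∫_0^4 f dx + (2) − (-1), i.e. ∫_0^4 f dx must equal u'(0) − u'(4) = -3. Indeed ∫_0^4 (4*cos(π*x/4) - 3/4) dx = -3, so the data are compatible. The solution is then unique only up to an additive constant (fix it e.g. by requiring ∫_0^4 u dx = 0).


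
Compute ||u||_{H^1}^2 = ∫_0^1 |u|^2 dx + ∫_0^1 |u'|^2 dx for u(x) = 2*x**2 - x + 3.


||u||_{H^1}^2 = 187/15

The H^1 norm (squared) on an interval (0, L) is
  ||u||_{H^1}^2 = ∫_0^L u(x)^2 dx + ∫_0^L u'(x)^2 dx.
Compute u'(x) = 4*x - 1.
Then u(x)^2 = 4*x**4 - 4*x**3 + 13*x**2 - 6*x + 9 and u'(x)^2 = 16*x**2 - 8*x + 1.
Integrate each monomial from 0 to 1 using ∫_0^1 c·x^n dx = c·1^(n+1)/(n+1):
  ∫_0^1 u(x)^2 dx = ∫_0^1 (4*x^4 - 4*x^3 + 13*x^2 - 6*x + 9) dx. Term by term:
    ∫_0^1 4*x^4 dx = 4/5;  ∫_0^1 -4*x^3 dx = -1;  ∫_0^1 13*x^2 dx = 13/3;
    ∫_0^1 -6*x dx = -3;  ∫_0^1 9 dx = 9.
  Sum: 4/5 − 1 + 13/3 − 3 + 9 = 152/15.
  ∫_0^1 u'(x)^2 dx = ∫_0^1 (16*x^2 - 8*x + 1) dx. Term by term:
    ∫_0^1 16*x^2 dx = 16/3;  ∫_0^1 -8*x dx = -4;  ∫_0^1 1 dx = 1.
  Sum: 16/3 − 4 + 1 = 7/3.
Adding: ||u||_{H^1}^2 = 152/15 + 7/3 = 187/15.


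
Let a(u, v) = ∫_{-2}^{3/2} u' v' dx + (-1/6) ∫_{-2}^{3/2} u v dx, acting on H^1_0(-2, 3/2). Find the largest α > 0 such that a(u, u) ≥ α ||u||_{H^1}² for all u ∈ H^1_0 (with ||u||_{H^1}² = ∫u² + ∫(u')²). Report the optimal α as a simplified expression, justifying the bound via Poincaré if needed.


α = (-49 + 24*π^2)/(6*(4*π^2 + 49))

Coercivity of a(·,·) on H^1_0(-2, 3/2) means a(u, u) ≥ α ||u||_{H^1}² for every u ∈ H^1_0.
The interval has length L = 7/2, and Poincaré/coercivity depend only on L. Here a(u, u) = ∫(u')² + (-1/6)·∫u².
Here c = -1/6 < 0 with |c| < (π/L)² = 4*π^2/49, so coercivity still holds. The condition a(u,u) ≥ α||u||_{H^1}² reads (1−α)∫(u')² ≥ (α−c)∫u². Any admissible α is ≤ 1 (rapidly oscillating u have ∫u²/∫(u')² → 0), and α = 1 would force 0 ≥ (1−c)∫u², impossible since c < 1; so 1−α > 0. By the sharp Poincaré inequality on H^1_0 of an interval of length L, ∫(u')² ≥ (π/L)²∫u² with equality for the first sine mode sin(π(x−x₀)/L) (x₀ the left endpoint), so the inequality holds for all u iff (1−α)(π/L)² ≥ α − c, i.e. α ≤ ((π/L)² + c)/((π/L)² + 1) = (1 + c(L/π)²)/(1 + (L/π)²). (Direct route, valid since c ≤ 0: Poincaré gives c∫u² ≥ c(L/π)²∫(u')², so a(u,u) ≥ (1 + c(L/π)²)∫(u')², while ||u||_{H^1}² ≤ (1 + (L/π)²)∫(u')²; dividing yields the same α.) With (π/L)² = 4*π^2/49 and c = -1/6, the largest admissible constant is α = ((π/L)² + c)/((π/L)² + 1).
Simplifying, α = (-49 + 24*π^2)/(6*(4*π^2 + 49)).


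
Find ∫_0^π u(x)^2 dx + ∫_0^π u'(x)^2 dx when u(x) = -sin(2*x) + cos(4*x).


||u||_{H^1(0,π)}^2 = 11*π

u'(x) = -4*sin(4*x) - 2*cos(2*x).
Expand u² and (u')² and integrate term by term on (0, π), using: for integers n ≥ 1, ∫_0^π sin²(nx) dx = ∫_0^π cos²(nx) dx = π/2; for n ≠ n', ∫_0^π sin(nx)sin(n'x) dx = ∫_0^π cos(nx)cos(n'x) dx = 0; and by product-to-sum, ∫_0^π sin(nx)cos(n'x) dx = ½∫_0^π [sin((n+n')x) + sin((n−n')x)] dx, which is 0 when n+n' is even and 2n/(n²−n'²) when n+n' is odd (it need not vanish on (0, π)).
  u² squared terms: (-1)²·∫sin(2x)² dx = 1·π/2 = π/2;  (1)²·∫cos(4x)² dx = 1·π/2 = π/2.
  u² cross terms: 2·(-1)·(1)·∫sin(2x)·cos(4x) dx = -2·(0) = 0.
  So ∫_0^π u² dx = π/2 + π/2 + 0 = π.
  (u')² squared terms: (-4)²·∫sin(4x)² dx = 16·π/2 = 8*π;  (-2)²·∫cos(2x)² dx = 4·π/2 = 2*π.
  (u')² cross terms: 2·(-4)·(-2)·∫sin(4x)·cos(2x) dx = 16·(0) = 0.
  So ∫_0^π (u')² dx = 8*π + 2*π + 0 = 10*π.
||u||_{H^1}^2 = (π) + (10*π) = 11*π.


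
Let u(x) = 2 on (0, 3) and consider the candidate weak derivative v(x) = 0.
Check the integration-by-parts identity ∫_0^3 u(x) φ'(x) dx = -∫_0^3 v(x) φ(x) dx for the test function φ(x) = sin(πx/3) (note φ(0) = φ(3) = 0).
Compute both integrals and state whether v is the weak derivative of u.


LHS = 0, RHS = 0. Yes, v = u' weakly.

u(x) = 2, classical derivative u'(x) = 0.
φ(x) = sin(πx/3), so φ'(x) = π*cos(π*x/3)/3.
Note φ(0) = φ(3) = 0, so the boundary term u·φ vanishes.
LHS = ∫_0^3 u(x) φ'(x) dx = ∫_0^3 (2*π*cos(π*x/3)/3) dx. Term by term:
  ∫_0^3 2*π*cos(π*x/3)/3 dx = 0.
So LHS = 0.
∫_0^3 v(x) φ(x) dx = ∫_0^3 (0) dx. Term by term:
  ∫_0^3 0 dx = 0.
So RHS = -∫_0^3 v(x) φ(x) dx = 0.
LHS = RHS, so the identity holds for this test φ.
Moreover u is smooth here and v(x) = u'(x) = 0 pointwise, so the identity holds for every test function. Hence v is the weak derivative of u.


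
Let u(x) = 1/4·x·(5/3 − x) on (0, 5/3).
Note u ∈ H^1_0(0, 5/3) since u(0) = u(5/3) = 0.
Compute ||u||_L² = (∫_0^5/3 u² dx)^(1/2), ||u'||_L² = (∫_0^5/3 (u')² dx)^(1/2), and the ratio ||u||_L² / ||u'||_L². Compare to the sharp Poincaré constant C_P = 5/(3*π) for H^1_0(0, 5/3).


||u||_L² / ||u'||_L² = sqrt(10)/6 < C_P = 5/(3*π).

u(x) = 1/4·x·(5/3 − x), so u'(x) = 5/12 - x/2.
u(x) = 1/4·x·(5/3 − x) vanishes at x = 0 and x = 5/3, so u ∈ H^1_0(0, 5/3). Differentiate via the product rule and integrate the resulting polynomials term by term.
  ∫_0^5/3 u² dx = ∫_0^5/3 (x^4/16 - 5*x^3/24 + 25*x^2/144) dx. Term by term:
    ∫_0^5/3 x^4/16 dx = 625/3888;  ∫_0^5/3 -5*x^3/24 dx = -3125/7776;  ∫_0^5/3 25*x^2/144 dx = 3125/11664.
  Sum: 625/3888 − 3125/7776 + 3125/11664 = 625/23328.
  ∫_0^5/3 (u')² dx = ∫_0^5/3 (x^2/4 - 5*x/12 + 25/144) dx. Term by term:
    ∫_0^5/3 x^2/4 dx = 125/324;  ∫_0^5/3 -5*x/12 dx = -125/216;  ∫_0^5/3 25/144 dx = 125/432.
  Sum: 125/324 − 125/216 + 125/432 = 125/1296.
∫_0^5/3 u² dx = 625/23328, so ||u||_L² = 25*sqrt(2)/216.
∫_0^5/3 (u')² dx = 125/1296, so ||u'||_L² = 5*sqrt(5)/36.
Ratio ||u||_L² / ||u'||_L² = sqrt(10)/6.
Sharp Poincaré constant on H^1_0(0, 5/3) is C_P = L/π = 5/(3*π), achieved by sin(3*π/5·x).
A polynomial bump cannot attain the sharp Poincaré constant (only the first sine eigenfunction does), so the ratio is strictly less than C_P, consistent with ||u||_L² ≤ C_P ||u'||_L².


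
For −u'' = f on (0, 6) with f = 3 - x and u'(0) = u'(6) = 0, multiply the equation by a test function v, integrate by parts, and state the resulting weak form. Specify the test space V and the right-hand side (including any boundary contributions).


V = H^1(0, 6) (no boundary constraint on v; u is determined up to an additive constant); weak form: ∫_0^6 u'v' dx = ∫_0^6 (3 - x) v dx for all v ∈ V.

Multiply both sides by a test function v and integrate from 0 to 6:
  ∫_0^6 −u''(x) v(x) dx = ∫_0^6 f(x) v(x) dx.
Integrate the LHS by parts once:
  ∫_0^6 −u'' v dx = −[u'(x) v(x)]_0^6 + ∫_0^6 u'(x) v'(x) dx.
Thus ∫_0^6 u'(x) v'(x) dx = ∫_0^6 f(x) v(x) dx + [u'(x) v(x)]_0^6.
Choose V so that boundary terms are either known or forced to vanish.
u has homogeneous Neumann: u'(0) = u'(6) = 0. So [u' v]_0^6 = 0·v(6) − 0·v(0) = 0 for any v; take V = H^1(0, 6).
Weak formulation: find u (satisfying any essential BC) such that ∫_0^6 u'(x) v'(x) dx = ∫_0^6 f v dx for all v ∈ V (homogeneous Neumann, so boundary terms vanish).
Substituting f(x) = 3 - x, the right-hand side is ∫_0^6 (3 - x) v dx.
Compatibility check (pure Neumann): taking v ≡ 1 ∈ V gives 0 = ∫_0^6 f dx + (0) − (0), i.e. ∫_0^6 f dx must equal u'(0) − u'(6) = 0. Indeed ∫_0^6 (3 - x) dx = 0, so the data are compatible. The solution is then unique only up to an additive constant (fix it e.g. by requiring ∫_0^6 u dx = 0).


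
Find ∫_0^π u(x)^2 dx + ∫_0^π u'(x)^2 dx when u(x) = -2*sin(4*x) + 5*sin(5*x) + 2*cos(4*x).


||u||_{H^1(0,π)}^2 = 3400/9 + 393*π

u'(x) = -8*sin(4*x) - 8*cos(4*x) + 25*cos(5*x).
Expand u² and (u')² and integrate term by term on (0, π), using: for integers n ≥ 1, ∫_0^π sin²(nx) dx = ∫_0^π cos²(nx) dx = π/2; for n ≠ n', ∫_0^π sin(nx)sin(n'x) dx = ∫_0^π cos(nx)cos(n'x) dx = 0; and by product-to-sum, ∫_0^π sin(nx)cos(n'x) dx = ½∫_0^π [sin((n+n')x) + sin((n−n')x)] dx, which is 0 when n+n' is even and 2n/(n²−n'²) when n+n' is odd (it need not vanish on (0, π)).
  u² squared terms: (-2)²·∫sin(4x)² dx = 4·π/2 = 2*π;  (2)²·∫cos(4x)² dx = 4·π/2 = 2*π;  (5)²·∫sin(5x)² dx = 25·π/2 = 25*π/2.
  u² cross terms: 2·(-2)·(2)·∫sin(4x)·cos(4x) dx = -8·(0) = 0;  2·(-2)·(5)·∫sin(4x)·sin(5x) dx = -20·(0) = 0;  2·(2)·(5)·∫cos(4x)·sin(5x) dx = 20·(10/9) = 200/9.
  So ∫_0^π u² dx = 2*π + 2*π + 25*π/2 + 0 + 0 + 200/9 = 200/9 + 33*π/2.
  (u')² squared terms: (-8)²·∫cos(4x)² dx = 64·π/2 = 32*π;  (-8)²·∫sin(4x)² dx = 64·π/2 = 32*π;  (25)²·∫cos(5x)² dx = 625·π/2 = 625*π/2.
  (u')² cross terms: 2·(-8)·(-8)·∫cos(4x)·sin(4x) dx = 128·(0) = 0;  2·(-8)·(25)·∫cos(4x)·cos(5x) dx = -400·(0) = 0;  2·(-8)·(25)·∫sin(4x)·cos(5x) dx = -400·(-8/9) = 3200/9.
  So ∫_0^π (u')² dx = 32*π + 32*π + 625*π/2 + 0 + 0 + 3200/9 = 3200/9 + 753*π/2.
||u||_{H^1}^2 = (200/9 + 33*π/2) + (3200/9 + 753*π/2) = 3400/9 + 393*π.


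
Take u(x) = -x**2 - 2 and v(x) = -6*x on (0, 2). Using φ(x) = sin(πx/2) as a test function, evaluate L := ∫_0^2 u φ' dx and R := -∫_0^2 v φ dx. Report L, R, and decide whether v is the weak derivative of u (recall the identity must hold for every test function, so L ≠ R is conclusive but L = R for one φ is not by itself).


LHS = 8/π, RHS = 24/π. No, v is not the weak derivative of u.

u(x) = -x**2 - 2, classical derivative u'(x) = -2*x.
φ(x) = sin(πx/2), so φ'(x) = π*cos(π*x/2)/2.
Note φ(0) = φ(2) = 0, so the boundary term u·φ vanishes.
LHS = ∫_0^2 u(x) φ'(x) dx = ∫_0^2 (-π*x^2*cos(π*x/2)/2 - π*cos(π*x/2)) dx. Term by term:
  ∫_0^2 -π*cos(π*x/2) dx = 0;  ∫_0^2 -π*x^2*cos(π*x/2)/2 dx = 8/π.
Sum: 0 + 8/π = 8/π.
So LHS = 8/π.
∫_0^2 v(x) φ(x) dx = ∫_0^2 (-6*x*sin(π*x/2)) dx. Term by term:
  ∫_0^2 -6*x*sin(π*x/2) dx = -24/π.
So RHS = -∫_0^2 v(x) φ(x) dx = 24/π.
LHS − RHS = -16/π ≠ 0, so the identity fails.
(For a valid weak derivative the identity must hold for EVERY test function, in particular this one. The failure shows v is NOT the weak derivative of u.)
Correct weak derivative would be u'(x) = -2*x.


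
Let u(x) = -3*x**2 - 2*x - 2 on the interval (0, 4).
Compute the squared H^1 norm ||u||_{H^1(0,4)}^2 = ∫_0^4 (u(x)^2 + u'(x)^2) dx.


||u||_{H^1}^2 = 60128/15

The H^1 norm (squared) on an interval (0, L) is
  ||u||_{H^1}^2 = ∫_0^L u(x)^2 dx + ∫_0^L u'(x)^2 dx.
Compute u'(x) = -6*x - 2.
Then u(x)^2 = 9*x**4 + 12*x**3 + 16*x**2 + 8*x + 4 and u'(x)^2 = 36*x**2 + 24*x + 4.
Integrate each monomial from 0 to 4 using ∫_0^4 c·x^n dx = c·4^(n+1)/(n+1):
  ∫_0^4 u(x)^2 dx = ∫_0^4 (9*x^4 + 12*x^3 + 16*x^2 + 8*x + 4) dx. Term by term:
    ∫_0^4 9*x^4 dx = 9216/5;  ∫_0^4 12*x^3 dx = 768;  ∫_0^4 16*x^2 dx = 1024/3;
    ∫_0^4 8*x dx = 64;  ∫_0^4 4 dx = 16.
  Sum: 9216/5 + 768 + 1024/3 + 64 + 16 = 45488/15.
  ∫_0^4 u'(x)^2 dx = ∫_0^4 (36*x^2 + 24*x + 4) dx. Term by term:
    ∫_0^4 36*x^2 dx = 768;  ∫_0^4 24*x dx = 192;  ∫_0^4 4 dx = 16.
  Sum: 768 + 192 + 16 = 976.
Adding: ||u||_{H^1}^2 = 45488/15 + 976 = 60128/15.


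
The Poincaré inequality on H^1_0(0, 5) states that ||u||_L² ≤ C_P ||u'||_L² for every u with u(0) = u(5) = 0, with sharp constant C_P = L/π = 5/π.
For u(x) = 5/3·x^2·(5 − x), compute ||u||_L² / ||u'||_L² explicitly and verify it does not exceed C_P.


||u||_L² / ||u'||_L² = 5*sqrt(14)/14 < C_P = 5/π.

u(x) = 5/3·x^2·(5 − x), so u'(x) = 5*x*(10 - 3*x)/3.
u(x) = 5/3·x^2·(5 − x) vanishes at x = 0 and x = 5, so u ∈ H^1_0(0, 5). Differentiate via the product rule and integrate the resulting polynomials term by term.
  ∫_0^5 u² dx = ∫_0^5 (25*x^6/9 - 250*x^5/9 + 625*x^4/9) dx. Term by term:
    ∫_0^5 25*x^6/9 dx = 1953125/63;  ∫_0^5 -250*x^5/9 dx = -1953125/27;  ∫_0^5 625*x^4/9 dx = 390625/9.
  Sum: 1953125/63 − 1953125/27 + 390625/9 = 390625/189.
  ∫_0^5 (u')² dx = ∫_0^5 (25*x^4 - 500*x^3/3 + 2500*x^2/9) dx. Term by term:
    ∫_0^5 25*x^4 dx = 15625;  ∫_0^5 -500*x^3/3 dx = -78125/3;  ∫_0^5 2500*x^2/9 dx = 312500/27.
  Sum: 15625 − 78125/3 + 312500/27 = 31250/27.
∫_0^5 u² dx = 390625/189, so ||u||_L² = 625*sqrt(21)/63.
∫_0^5 (u')² dx = 31250/27, so ||u'||_L² = 125*sqrt(6)/9.
Ratio ||u||_L² / ||u'||_L² = 5*sqrt(14)/14.
Sharp Poincaré constant on H^1_0(0, 5) is C_P = L/π = 5/π, achieved by sin(π/5·x).
A polynomial bump cannot attain the sharp Poincaré constant (only the first sine eigenfunction does), so the ratio is strictly less than C_P, consistent with ||u||_L² ≤ C_P ||u'||_L².


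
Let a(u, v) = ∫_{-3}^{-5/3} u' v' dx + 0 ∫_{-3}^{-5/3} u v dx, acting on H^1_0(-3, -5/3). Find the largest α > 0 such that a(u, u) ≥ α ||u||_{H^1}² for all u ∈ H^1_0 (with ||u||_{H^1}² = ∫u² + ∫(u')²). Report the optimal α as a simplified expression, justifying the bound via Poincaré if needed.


α = 9*π^2/(16 + 9*π^2)

Coercivity of a(·,·) on H^1_0(-3, -5/3) means a(u, u) ≥ α ||u||_{H^1}² for every u ∈ H^1_0.
The interval has length L = 4/3, and Poincaré/coercivity depend only on L. Here a(u, u) = ∫(u')² + (0)·∫u².
Here c = 0, so a(u,u) = ∫(u')² alone. The condition a(u,u) ≥ α||u||_{H^1}² reads (1−α)∫(u')² ≥ (α−c)∫u². Any admissible α is ≤ 1 (rapidly oscillating u have ∫u²/∫(u')² → 0), and α = 1 would force 0 ≥ (1−c)∫u², impossible since c < 1; so 1−α > 0. By the sharp Poincaré inequality on H^1_0 of an interval of length L, ∫(u')² ≥ (π/L)²∫u² with equality for the first sine mode sin(π(x−x₀)/L) (x₀ the left endpoint), so the inequality holds for all u iff (1−α)(π/L)² ≥ α − c, i.e. α ≤ ((π/L)² + c)/((π/L)² + 1) = (1 + c(L/π)²)/(1 + (L/π)²). (Direct route, valid since c ≤ 0: Poincaré gives c∫u² ≥ c(L/π)²∫(u')², so a(u,u) ≥ (1 + c(L/π)²)∫(u')², while ||u||_{H^1}² ≤ (1 + (L/π)²)∫(u')²; dividing yields the same α.) With (π/L)² = 9*π^2/16 and c = 0, the largest admissible constant is α = ((π/L)² + c)/((π/L)² + 1).
Simplifying, α = 9*π^2/(16 + 9*π^2).


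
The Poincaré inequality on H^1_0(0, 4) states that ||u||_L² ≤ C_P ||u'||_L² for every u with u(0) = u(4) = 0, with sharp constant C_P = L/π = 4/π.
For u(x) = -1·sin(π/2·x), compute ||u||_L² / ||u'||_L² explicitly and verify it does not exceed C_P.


||u||_L² / ||u'||_L² = 2/π < C_P = 4/π.

u(x) = -1·sin(π/2·x), so u'(x) = -π*cos(π*x/2)/2.
Writing u(x) = A·sin(kπx/L) with A = -1 and k = 2, use ∫_0^L sin²(kπx/L) dx = L/2 and ∫_0^L cos²(kπx/L) dx = L/2.
u² = 1·sin²(π/2·x) and (u')² = π^2/4·cos²(π/2·x), and each of sin², cos² integrates to L/2 = 2 over (0, 4).
∫_0^4 u² dx = 2, so ||u||_L² = sqrt(2).
∫_0^4 (u')² dx = π^2/2, so ||u'||_L² = sqrt(2)*π/2.
Ratio ||u||_L² / ||u'||_L² = 2/π.
Sharp Poincaré constant on H^1_0(0, 4) is C_P = L/π = 4/π, achieved by sin(π/4·x).
This is the k = 2 harmonic; the ratio L/(kπ) is strictly less than C_P = L/π, consistent with the sharp inequality ||u||_L² ≤ C_P ||u'||_L².


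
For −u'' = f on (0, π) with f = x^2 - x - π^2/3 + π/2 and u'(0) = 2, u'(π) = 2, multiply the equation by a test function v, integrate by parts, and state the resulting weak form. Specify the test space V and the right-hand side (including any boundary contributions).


V = H^1(0, π) (v unrestricted at boundary; u is determined up to an additive constant); weak form: ∫_0^π u'v' dx = ∫_0^π (x^2 - x - π^2/3 + π/2) v dx + 2·v(π) − 2·v(0) for all v ∈ V.

Multiply both sides by a test function v and integrate from 0 to π:
  ∫_0^π −u''(x) v(x) dx = ∫_0^π f(x) v(x) dx.
Integrate the LHS by parts once:
  ∫_0^π −u'' v dx = −[u'(x) v(x)]_0^π + ∫_0^π u'(x) v'(x) dx.
Thus ∫_0^π u'(x) v'(x) dx = ∫_0^π f(x) v(x) dx + [u'(x) v(x)]_0^π.
Choose V so that boundary terms are either known or forced to vanish.
u has inhomogeneous Neumann u'(0) = 2, u'(π) = 2. [u' v]_0^π = (2)·v(π) − (2)·v(0) = 2·v(π) − 2·v(0). Take V = H^1(0, π); boundary term becomes part of RHS.
Weak formulation: find u (satisfying any essential BC) such that ∫_0^π u'(x) v'(x) dx = ∫_0^π f v dx + 2·v(π) − 2·v(0) for all v ∈ V (Neumann data are natural BCs: they enter the RHS as boundary terms).
Substituting f(x) = x^2 - x - π^2/3 + π/2, the right-hand side is ∫_0^π (x^2 - x - π^2/3 + π/2) v dx + 2·v(π) − 2·v(0).
Compatibility check (pure Neumann): taking v ≡ 1 ∈ V gives 0 = ∫_0^π f dx + (2) − (2), i.e. ∫_0^π f dx must equal u'(0) − u'(π) = 0. Indeed ∫_0^π (x^2 - x - π^2/3 + π/2) dx = 0, so the data are compatible. The solution is then unique only up to an additive constant (fix it e.g. by requiring ∫_0^π u dx = 0).


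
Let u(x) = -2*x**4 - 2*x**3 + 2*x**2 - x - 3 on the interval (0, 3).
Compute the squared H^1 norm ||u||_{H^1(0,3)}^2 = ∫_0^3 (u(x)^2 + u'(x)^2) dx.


||u||_{H^1}^2 = 1558617/35

The H^1 norm (squared) on an interval (0, L) is
  ||u||_{H^1}^2 = ∫_0^L u(x)^2 dx + ∫_0^L u'(x)^2 dx.
Compute u'(x) = -8*x**3 - 6*x**2 + 4*x - 1.
Then u(x)^2 = 4*x**8 + 8*x**7 - 4*x**6 - 4*x**5 + 20*x**4 + 8*x**3 - 11*x**2 + 6*x + 9 and u'(x)^2 = 64*x**6 + 96*x**5 - 28*x**4 - 32*x**3 + 28*x**2 - 8*x + 1.
Integrate each monomial from 0 to 3 using ∫_0^3 c·x^n dx = c·3^(n+1)/(n+1):
  ∫_0^3 u(x)^2 dx = ∫_0^3 (4*x^8 + 8*x^7 - 4*x^6 - 4*x^5 + 20*x^4 + 8*x^3 - 11*x^2 + 6*x + 9) dx. Term by term:
    ∫_0^3 4*x^8 dx = 8748;  ∫_0^3 8*x^7 dx = 6561;  ∫_0^3 -4*x^6 dx = -8748/7;
    ∫_0^3 -4*x^5 dx = -486;  ∫_0^3 20*x^4 dx = 972;  ∫_0^3 8*x^3 dx = 162;
    ∫_0^3 -11*x^2 dx = -99;  ∫_0^3 6*x dx = 27;  ∫_0^3 9 dx = 27.
  Sum: 8748 + 6561 − 8748/7 − 486 + 972 + 162 − 99 + 27 + 27 = 102636/7.
  ∫_0^3 u'(x)^2 dx = ∫_0^3 (64*x^6 + 96*x^5 - 28*x^4 - 32*x^3 + 28*x^2 - 8*x + 1) dx. Term by term:
    ∫_0^3 64*x^6 dx = 139968/7;  ∫_0^3 96*x^5 dx = 11664;  ∫_0^3 -28*x^4 dx = -6804/5;
    ∫_0^3 -32*x^3 dx = -648;  ∫_0^3 28*x^2 dx = 252;  ∫_0^3 -8*x dx = -36;
    ∫_0^3 1 dx = 3.
  Sum: 139968/7 + 11664 − 6804/5 − 648 + 252 − 36 + 3 = 1045437/35.
Adding: ||u||_{H^1}^2 = 102636/7 + 1045437/35 = 1558617/35.


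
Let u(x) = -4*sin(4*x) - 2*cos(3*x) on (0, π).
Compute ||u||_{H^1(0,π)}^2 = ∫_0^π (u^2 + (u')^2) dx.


||u||_{H^1(0,π)}^2 = 1280/7 + 156*π

u'(x) = 6*sin(3*x) - 16*cos(4*x).
Expand u² and (u')² and integrate term by term on (0, π), using: for integers n ≥ 1, ∫_0^π sin²(nx) dx = ∫_0^π cos²(nx) dx = π/2; for n ≠ n', ∫_0^π sin(nx)sin(n'x) dx = ∫_0^π cos(nx)cos(n'x) dx = 0; and by product-to-sum, ∫_0^π sin(nx)cos(n'x) dx = ½∫_0^π [sin((n+n')x) + sin((n−n')x)] dx, which is 0 when n+n' is even and 2n/(n²−n'²) when n+n' is odd (it need not vanish on (0, π)).
  u² squared terms: (-4)²·∫sin(4x)² dx = 16·π/2 = 8*π;  (-2)²·∫cos(3x)² dx = 4·π/2 = 2*π.
  u² cross terms: 2·(-4)·(-2)·∫sin(4x)·cos(3x) dx = 16·(8/7) = 128/7.
  So ∫_0^π u² dx = 8*π + 2*π + 128/7 = 128/7 + 10*π.
  (u')² squared terms: (-16)²·∫cos(4x)² dx = 256·π/2 = 128*π;  (6)²·∫sin(3x)² dx = 36·π/2 = 18*π.
  (u')² cross terms: 2·(-16)·(6)·∫cos(4x)·sin(3x) dx = -192·(-6/7) = 1152/7.
  So ∫_0^π (u')² dx = 128*π + 18*π + 1152/7 = 1152/7 + 146*π.
||u||_{H^1}^2 = (128/7 + 10*π) + (1152/7 + 146*π) = 1280/7 + 156*π.


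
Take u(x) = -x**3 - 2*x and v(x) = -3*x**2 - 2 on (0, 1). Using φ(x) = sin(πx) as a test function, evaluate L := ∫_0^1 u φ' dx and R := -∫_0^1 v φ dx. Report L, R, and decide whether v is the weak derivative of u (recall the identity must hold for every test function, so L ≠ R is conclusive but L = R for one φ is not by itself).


LHS = -12/π^3 + 7/π, RHS = -12/π^3 + 7/π. Yes, v = u' weakly.

u(x) = -x**3 - 2*x, classical derivative u'(x) = -3*x**2 - 2.
φ(x) = sin(πx), so φ'(x) = π*cos(π*x).
Note φ(0) = φ(1) = 0, so the boundary term u·φ vanishes.
LHS = ∫_0^1 u(x) φ'(x) dx = ∫_0^1 (-π*x^3*cos(π*x) - 2*π*x*cos(π*x)) dx. Term by term:
  ∫_0^1 -π*x^3*cos(π*x) dx = -12/π^3 + 3/π;  ∫_0^1 -2*π*x*cos(π*x) dx = 4/π.
Sum: -12/π^3 + 3/π + 4/π = -12/π^3 + 7/π.
So LHS = -12/π^3 + 7/π.
∫_0^1 v(x) φ(x) dx = ∫_0^1 (-3*x^2*sin(π*x) - 2*sin(π*x)) dx. Term by term:
  ∫_0^1 -2*sin(π*x) dx = -4/π;  ∫_0^1 -3*x^2*sin(π*x) dx = -3/π + 12/π^3.
Sum: -4/π + -3/π + 12/π^3 = -7/π + 12/π^3.
So RHS = -∫_0^1 v(x) φ(x) dx = -12/π^3 + 7/π.
LHS = RHS, so the identity holds for this test φ.
Moreover u is smooth here and v(x) = u'(x) = -3*x**2 - 2 pointwise, so the identity holds for every test function. Hence v is the weak derivative of u.


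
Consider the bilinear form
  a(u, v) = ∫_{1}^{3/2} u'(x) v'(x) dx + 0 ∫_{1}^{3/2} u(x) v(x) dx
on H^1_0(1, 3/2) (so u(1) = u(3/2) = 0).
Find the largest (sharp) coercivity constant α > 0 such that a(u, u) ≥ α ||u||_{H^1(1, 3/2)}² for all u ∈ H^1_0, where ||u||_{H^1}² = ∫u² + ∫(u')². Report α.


α = 4*π^2/(1 + 4*π^2)

Coercivity of a(·,·) on H^1_0(1, 3/2) means a(u, u) ≥ α ||u||_{H^1}² for every u ∈ H^1_0.
The interval has length L = 1/2, and Poincaré/coercivity depend only on L. Here a(u, u) = ∫(u')² + (0)·∫u².
Here c = 0, so a(u,u) = ∫(u')² alone. The condition a(u,u) ≥ α||u||_{H^1}² reads (1−α)∫(u')² ≥ (α−c)∫u². Any admissible α is ≤ 1 (rapidly oscillating u have ∫u²/∫(u')² → 0), and α = 1 would force 0 ≥ (1−c)∫u², impossible since c < 1; so 1−α > 0. By the sharp Poincaré inequality on H^1_0 of an interval of length L, ∫(u')² ≥ (π/L)²∫u² with equality for the first sine mode sin(π(x−x₀)/L) (x₀ the left endpoint), so the inequality holds for all u iff (1−α)(π/L)² ≥ α − c, i.e. α ≤ ((π/L)² + c)/((π/L)² + 1) = (1 + c(L/π)²)/(1 + (L/π)²). (Direct route, valid since c ≤ 0: Poincaré gives c∫u² ≥ c(L/π)²∫(u')², so a(u,u) ≥ (1 + c(L/π)²)∫(u')², while ||u||_{H^1}² ≤ (1 + (L/π)²)∫(u')²; dividing yields the same α.) With (π/L)² = 4*π^2 and c = 0, the largest admissible constant is α = ((π/L)² + c)/((π/L)² + 1).
Simplifying, α = 4*π^2/(1 + 4*π^2).


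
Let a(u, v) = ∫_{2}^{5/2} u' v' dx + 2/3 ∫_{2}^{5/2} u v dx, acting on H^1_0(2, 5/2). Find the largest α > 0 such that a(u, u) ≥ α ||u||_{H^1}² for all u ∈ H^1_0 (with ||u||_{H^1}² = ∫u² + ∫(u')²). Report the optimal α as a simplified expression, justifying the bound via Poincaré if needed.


α = 2*(1 + 6*π^2)/(3*(1 + 4*π^2))

Coercivity of a(·,·) on H^1_0(2, 5/2) means a(u, u) ≥ α ||u||_{H^1}² for every u ∈ H^1_0.
The interval has length L = 1/2, and Poincaré/coercivity depend only on L. Here a(u, u) = ∫(u')² + (2/3)·∫u².
Here 0 < c = 2/3 < 1. The condition a(u,u) ≥ α||u||_{H^1}² reads (1−α)∫(u')² ≥ (α−c)∫u². Any admissible α is ≤ 1 (rapidly oscillating u have ∫u²/∫(u')² → 0), and α = 1 would force 0 ≥ (1−c)∫u², impossible since c < 1; so 1−α > 0. By the sharp Poincaré inequality on H^1_0 of an interval of length L, ∫(u')² ≥ (π/L)²∫u² with equality for the first sine mode sin(π(x−x₀)/L) (x₀ the left endpoint), so the inequality holds for all u iff (1−α)(π/L)² ≥ α − c, i.e. α ≤ ((π/L)² + c)/((π/L)² + 1) = (1 + c(L/π)²)/(1 + (L/π)²). With (π/L)² = 4*π^2 and c = 2/3, the largest admissible constant is α = ((π/L)² + c)/((π/L)² + 1).
Simplifying, α = 2*(1 + 6*π^2)/(3*(1 + 4*π^2)).


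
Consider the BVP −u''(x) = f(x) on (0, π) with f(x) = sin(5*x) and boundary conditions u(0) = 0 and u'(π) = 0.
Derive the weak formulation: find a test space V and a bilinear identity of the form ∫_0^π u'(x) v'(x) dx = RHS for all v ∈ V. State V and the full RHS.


V = {v ∈ H^1(0, π) : v(0) = 0} (test functions vanish at x = 0 where u is specified); weak form: ∫_0^π u'v' dx = ∫_0^π (sin(5*x)) v dx for all v ∈ V.

Multiply both sides by a test function v and integrate from 0 to π:
  ∫_0^π −u''(x) v(x) dx = ∫_0^π f(x) v(x) dx.
Integrate the LHS by parts once:
  ∫_0^π −u'' v dx = −[u'(x) v(x)]_0^π + ∫_0^π u'(x) v'(x) dx.
Thus ∫_0^π u'(x) v'(x) dx = ∫_0^π f(x) v(x) dx + [u'(x) v(x)]_0^π.
Choose V so that boundary terms are either known or forced to vanish.
Mixed BC: u(0) = 0 (Dirichlet) and u'(π) = 0 (Neumann). Define V = {v ∈ H^1(0, π) : v(0) = 0}. Then [u' v]_0^π = u'(π)·v(π) − u'(0)·0 = 0.
Weak formulation: find u (satisfying any essential BC) such that ∫_0^π u'(x) v'(x) dx = ∫_0^π f v dx for all v ∈ V (Dirichlet at 0 absorbed into V; the Neumann datum at x = π is zero, so no boundary term remains).
Substituting f(x) = sin(5*x), the right-hand side is ∫_0^π (sin(5*x)) v dx.


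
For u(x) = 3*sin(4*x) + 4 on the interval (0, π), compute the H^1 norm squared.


||u||_{H^1(0,π)}^2 = 185*π/2

u'(x) = 12*cos(4*x).
Expand u² and (u')² and integrate term by term on (0, π), using: for integers n ≥ 1, ∫_0^π sin²(nx) dx = ∫_0^π cos²(nx) dx = π/2; for n ≠ n', ∫_0^π sin(nx)sin(n'x) dx = ∫_0^π cos(nx)cos(n'x) dx = 0; and by product-to-sum, ∫_0^π sin(nx)cos(n'x) dx = ½∫_0^π [sin((n+n')x) + sin((n−n')x)] dx, which is 0 when n+n' is even and 2n/(n²−n'²) when n+n' is odd (it need not vanish on (0, π)). For the constant mode: ∫_0^π 1 dx = π, ∫_0^π cos(nx) dx = 0, ∫_0^π sin(nx) dx = (1−(−1)^n)/n.
  u² squared terms: (4)²·∫1 dx = 16·π = 16*π;  (3)²·∫sin(4x)² dx = 9·π/2 = 9*π/2.
  u² cross terms: 2·(4)·(3)·∫1·sin(4x) dx = 24·(0) = 0.
  So ∫_0^π u² dx = 16*π + 9*π/2 + 0 = 41*π/2.
  (u')² squared terms: (12)²·∫cos(4x)² dx = 144·π/2 = 72*π.
  So ∫_0^π (u')² dx = 72*π.
||u||_{H^1}^2 = (41*π/2) + (72*π) = 185*π/2.


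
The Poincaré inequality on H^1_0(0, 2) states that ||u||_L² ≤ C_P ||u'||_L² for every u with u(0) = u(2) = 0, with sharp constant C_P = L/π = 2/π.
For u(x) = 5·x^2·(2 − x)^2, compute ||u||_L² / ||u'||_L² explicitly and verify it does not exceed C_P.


||u||_L² / ||u'||_L² = sqrt(3)/3 < C_P = 2/π.

u(x) = 5·x^2·(2 − x)^2, so u'(x) = 20*x*(x - 2)*(x - 1).
u(x) = 5·x^2·(2 − x)^2 vanishes at x = 0 and x = 2, so u ∈ H^1_0(0, 2). Differentiate via the product rule and integrate the resulting polynomials term by term.
  ∫_0^2 u² dx = ∫_0^2 (25*x^8 - 200*x^7 + 600*x^6 - 800*x^5 + 400*x^4) dx. Term by term:
    ∫_0^2 25*x^8 dx = 12800/9;  ∫_0^2 -200*x^7 dx = -6400;  ∫_0^2 600*x^6 dx = 76800/7;
    ∫_0^2 -800*x^5 dx = -25600/3;  ∫_0^2 400*x^4 dx = 2560.
  Sum: 12800/9 − 6400 + 76800/7 − 25600/3 + 2560 = 1280/63.
  ∫_0^2 (u')² dx = ∫_0^2 (400*x^6 - 2400*x^5 + 5200*x^4 - 4800*x^3 + 1600*x^2) dx. Term by term:
    ∫_0^2 400*x^6 dx = 51200/7;  ∫_0^2 -2400*x^5 dx = -25600;  ∫_0^2 5200*x^4 dx = 33280;
    ∫_0^2 -4800*x^3 dx = -19200;  ∫_0^2 1600*x^2 dx = 12800/3.
  Sum: 51200/7 − 25600 + 33280 − 19200 + 12800/3 = 1280/21.
∫_0^2 u² dx = 1280/63, so ||u||_L² = 16*sqrt(35)/21.
∫_0^2 (u')² dx = 1280/21, so ||u'||_L² = 16*sqrt(105)/21.
Ratio ||u||_L² / ||u'||_L² = sqrt(3)/3.
Sharp Poincaré constant on H^1_0(0, 2) is C_P = L/π = 2/π, achieved by sin(π/2·x).
A polynomial bump cannot attain the sharp Poincaré constant (only the first sine eigenfunction does), so the ratio is strictly less than C_P, consistent with ||u||_L² ≤ C_P ||u'||_L².


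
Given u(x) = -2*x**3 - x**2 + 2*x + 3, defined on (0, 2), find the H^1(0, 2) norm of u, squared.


||u||_{H^1}^2 = 10806/35

The H^1 norm (squared) on an interval (0, L) is
  ||u||_{H^1}^2 = ∫_0^L u(x)^2 dx + ∫_0^L u'(x)^2 dx.
Compute u'(x) = -6*x**2 - 2*x + 2.
Then u(x)^2 = 4*x**6 + 4*x**5 - 7*x**4 - 16*x**3 - 2*x**2 + 12*x + 9 and u'(x)^2 = 36*x**4 + 24*x**3 - 20*x**2 - 8*x + 4.
Integrate each monomial from 0 to 2 using ∫_0^2 c·x^n dx = c·2^(n+1)/(n+1):
  ∫_0^2 u(x)^2 dx = ∫_0^2 (4*x^6 + 4*x^5 - 7*x^4 - 16*x^3 - 2*x^2 + 12*x + 9) dx. Term by term:
    ∫_0^2 4*x^6 dx = 512/7;  ∫_0^2 4*x^5 dx = 128/3;  ∫_0^2 -7*x^4 dx = -224/5;
    ∫_0^2 -16*x^3 dx = -64;  ∫_0^2 -2*x^2 dx = -16/3;  ∫_0^2 12*x dx = 24;
    ∫_0^2 9 dx = 18.
  Sum: 512/7 + 128/3 − 224/5 − 64 − 16/3 + 24 + 18 = 4586/105.
  ∫_0^2 u'(x)^2 dx = ∫_0^2 (36*x^4 + 24*x^3 - 20*x^2 - 8*x + 4) dx. Term by term:
    ∫_0^2 36*x^4 dx = 1152/5;  ∫_0^2 24*x^3 dx = 96;  ∫_0^2 -20*x^2 dx = -160/3;
    ∫_0^2 -8*x dx = -16;  ∫_0^2 4 dx = 8.
  Sum: 1152/5 + 96 − 160/3 − 16 + 8 = 3976/15.
Adding: ||u||_{H^1}^2 = 4586/105 + 3976/15 = 10806/35.
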